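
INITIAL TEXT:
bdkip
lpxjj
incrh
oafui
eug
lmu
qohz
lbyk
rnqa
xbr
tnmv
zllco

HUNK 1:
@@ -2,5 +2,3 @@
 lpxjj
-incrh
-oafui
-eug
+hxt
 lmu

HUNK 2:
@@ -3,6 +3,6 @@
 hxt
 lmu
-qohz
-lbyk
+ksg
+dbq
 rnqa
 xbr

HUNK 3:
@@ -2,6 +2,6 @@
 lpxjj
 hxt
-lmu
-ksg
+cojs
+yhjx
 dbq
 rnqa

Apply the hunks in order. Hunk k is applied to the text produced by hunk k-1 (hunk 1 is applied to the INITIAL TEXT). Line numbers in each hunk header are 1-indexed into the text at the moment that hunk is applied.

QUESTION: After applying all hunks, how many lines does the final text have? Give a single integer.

Answer: 10

Derivation:
Hunk 1: at line 2 remove [incrh,oafui,eug] add [hxt] -> 10 lines: bdkip lpxjj hxt lmu qohz lbyk rnqa xbr tnmv zllco
Hunk 2: at line 3 remove [qohz,lbyk] add [ksg,dbq] -> 10 lines: bdkip lpxjj hxt lmu ksg dbq rnqa xbr tnmv zllco
Hunk 3: at line 2 remove [lmu,ksg] add [cojs,yhjx] -> 10 lines: bdkip lpxjj hxt cojs yhjx dbq rnqa xbr tnmv zllco
Final line count: 10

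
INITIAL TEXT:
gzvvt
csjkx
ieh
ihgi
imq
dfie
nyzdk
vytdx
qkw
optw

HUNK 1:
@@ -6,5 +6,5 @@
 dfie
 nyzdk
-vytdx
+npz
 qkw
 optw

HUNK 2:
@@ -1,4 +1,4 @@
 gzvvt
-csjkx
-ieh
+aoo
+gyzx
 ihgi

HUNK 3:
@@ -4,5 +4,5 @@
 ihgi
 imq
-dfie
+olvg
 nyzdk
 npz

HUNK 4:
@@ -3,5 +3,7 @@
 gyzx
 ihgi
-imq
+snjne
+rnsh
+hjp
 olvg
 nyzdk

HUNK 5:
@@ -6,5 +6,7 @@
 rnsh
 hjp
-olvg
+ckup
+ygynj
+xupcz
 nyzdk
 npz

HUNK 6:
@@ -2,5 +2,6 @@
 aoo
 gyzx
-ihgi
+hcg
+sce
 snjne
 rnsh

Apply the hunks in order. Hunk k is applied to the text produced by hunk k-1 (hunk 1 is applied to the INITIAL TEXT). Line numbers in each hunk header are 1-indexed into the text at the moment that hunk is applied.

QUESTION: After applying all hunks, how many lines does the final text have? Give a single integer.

Answer: 15

Derivation:
Hunk 1: at line 6 remove [vytdx] add [npz] -> 10 lines: gzvvt csjkx ieh ihgi imq dfie nyzdk npz qkw optw
Hunk 2: at line 1 remove [csjkx,ieh] add [aoo,gyzx] -> 10 lines: gzvvt aoo gyzx ihgi imq dfie nyzdk npz qkw optw
Hunk 3: at line 4 remove [dfie] add [olvg] -> 10 lines: gzvvt aoo gyzx ihgi imq olvg nyzdk npz qkw optw
Hunk 4: at line 3 remove [imq] add [snjne,rnsh,hjp] -> 12 lines: gzvvt aoo gyzx ihgi snjne rnsh hjp olvg nyzdk npz qkw optw
Hunk 5: at line 6 remove [olvg] add [ckup,ygynj,xupcz] -> 14 lines: gzvvt aoo gyzx ihgi snjne rnsh hjp ckup ygynj xupcz nyzdk npz qkw optw
Hunk 6: at line 2 remove [ihgi] add [hcg,sce] -> 15 lines: gzvvt aoo gyzx hcg sce snjne rnsh hjp ckup ygynj xupcz nyzdk npz qkw optw
Final line count: 15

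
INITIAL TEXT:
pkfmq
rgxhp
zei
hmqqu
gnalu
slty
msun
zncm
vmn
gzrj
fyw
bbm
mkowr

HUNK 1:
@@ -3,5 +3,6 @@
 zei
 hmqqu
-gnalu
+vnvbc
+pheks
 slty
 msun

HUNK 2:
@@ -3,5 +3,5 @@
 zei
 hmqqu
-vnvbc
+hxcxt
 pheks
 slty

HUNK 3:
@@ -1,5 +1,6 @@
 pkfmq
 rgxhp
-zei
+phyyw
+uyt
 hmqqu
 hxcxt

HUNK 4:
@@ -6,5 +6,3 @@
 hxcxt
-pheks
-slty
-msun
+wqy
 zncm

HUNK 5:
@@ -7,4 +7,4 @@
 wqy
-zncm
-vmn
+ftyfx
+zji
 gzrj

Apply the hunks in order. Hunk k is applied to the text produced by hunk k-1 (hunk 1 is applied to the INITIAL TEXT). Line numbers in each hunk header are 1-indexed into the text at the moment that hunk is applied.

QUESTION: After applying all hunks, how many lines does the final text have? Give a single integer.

Answer: 13

Derivation:
Hunk 1: at line 3 remove [gnalu] add [vnvbc,pheks] -> 14 lines: pkfmq rgxhp zei hmqqu vnvbc pheks slty msun zncm vmn gzrj fyw bbm mkowr
Hunk 2: at line 3 remove [vnvbc] add [hxcxt] -> 14 lines: pkfmq rgxhp zei hmqqu hxcxt pheks slty msun zncm vmn gzrj fyw bbm mkowr
Hunk 3: at line 1 remove [zei] add [phyyw,uyt] -> 15 lines: pkfmq rgxhp phyyw uyt hmqqu hxcxt pheks slty msun zncm vmn gzrj fyw bbm mkowr
Hunk 4: at line 6 remove [pheks,slty,msun] add [wqy] -> 13 lines: pkfmq rgxhp phyyw uyt hmqqu hxcxt wqy zncm vmn gzrj fyw bbm mkowr
Hunk 5: at line 7 remove [zncm,vmn] add [ftyfx,zji] -> 13 lines: pkfmq rgxhp phyyw uyt hmqqu hxcxt wqy ftyfx zji gzrj fyw bbm mkowr
Final line count: 13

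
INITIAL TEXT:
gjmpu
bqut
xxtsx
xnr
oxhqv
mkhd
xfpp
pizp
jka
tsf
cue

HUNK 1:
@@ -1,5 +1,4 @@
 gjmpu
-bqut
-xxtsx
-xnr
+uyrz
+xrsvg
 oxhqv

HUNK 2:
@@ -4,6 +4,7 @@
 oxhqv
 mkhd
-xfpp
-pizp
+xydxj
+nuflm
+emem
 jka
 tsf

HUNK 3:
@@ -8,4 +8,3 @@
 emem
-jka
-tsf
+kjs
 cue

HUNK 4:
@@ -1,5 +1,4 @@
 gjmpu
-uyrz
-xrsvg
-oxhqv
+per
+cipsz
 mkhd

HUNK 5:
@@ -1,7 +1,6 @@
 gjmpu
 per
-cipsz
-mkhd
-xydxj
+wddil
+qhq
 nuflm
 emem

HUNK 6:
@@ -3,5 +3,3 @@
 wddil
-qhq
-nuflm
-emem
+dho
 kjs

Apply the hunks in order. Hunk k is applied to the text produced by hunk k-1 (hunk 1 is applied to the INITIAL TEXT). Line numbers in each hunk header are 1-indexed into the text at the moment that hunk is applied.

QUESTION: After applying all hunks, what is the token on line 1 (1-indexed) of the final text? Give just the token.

Answer: gjmpu

Derivation:
Hunk 1: at line 1 remove [bqut,xxtsx,xnr] add [uyrz,xrsvg] -> 10 lines: gjmpu uyrz xrsvg oxhqv mkhd xfpp pizp jka tsf cue
Hunk 2: at line 4 remove [xfpp,pizp] add [xydxj,nuflm,emem] -> 11 lines: gjmpu uyrz xrsvg oxhqv mkhd xydxj nuflm emem jka tsf cue
Hunk 3: at line 8 remove [jka,tsf] add [kjs] -> 10 lines: gjmpu uyrz xrsvg oxhqv mkhd xydxj nuflm emem kjs cue
Hunk 4: at line 1 remove [uyrz,xrsvg,oxhqv] add [per,cipsz] -> 9 lines: gjmpu per cipsz mkhd xydxj nuflm emem kjs cue
Hunk 5: at line 1 remove [cipsz,mkhd,xydxj] add [wddil,qhq] -> 8 lines: gjmpu per wddil qhq nuflm emem kjs cue
Hunk 6: at line 3 remove [qhq,nuflm,emem] add [dho] -> 6 lines: gjmpu per wddil dho kjs cue
Final line 1: gjmpu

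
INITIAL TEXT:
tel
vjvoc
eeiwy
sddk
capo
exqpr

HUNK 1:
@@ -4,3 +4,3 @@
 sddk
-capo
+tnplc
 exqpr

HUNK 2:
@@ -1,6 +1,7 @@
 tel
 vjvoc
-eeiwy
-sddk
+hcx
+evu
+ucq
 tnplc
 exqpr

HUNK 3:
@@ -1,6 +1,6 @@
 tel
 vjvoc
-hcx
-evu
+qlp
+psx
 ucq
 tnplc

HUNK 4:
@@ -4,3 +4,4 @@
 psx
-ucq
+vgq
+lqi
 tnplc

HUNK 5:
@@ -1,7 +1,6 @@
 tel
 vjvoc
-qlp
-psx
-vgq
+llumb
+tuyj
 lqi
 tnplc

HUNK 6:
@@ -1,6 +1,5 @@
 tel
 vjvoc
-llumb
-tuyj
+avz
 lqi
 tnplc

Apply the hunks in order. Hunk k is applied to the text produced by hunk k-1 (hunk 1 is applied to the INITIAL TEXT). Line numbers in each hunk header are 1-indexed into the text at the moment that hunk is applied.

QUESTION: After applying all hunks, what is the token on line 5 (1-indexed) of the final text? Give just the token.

Answer: tnplc

Derivation:
Hunk 1: at line 4 remove [capo] add [tnplc] -> 6 lines: tel vjvoc eeiwy sddk tnplc exqpr
Hunk 2: at line 1 remove [eeiwy,sddk] add [hcx,evu,ucq] -> 7 lines: tel vjvoc hcx evu ucq tnplc exqpr
Hunk 3: at line 1 remove [hcx,evu] add [qlp,psx] -> 7 lines: tel vjvoc qlp psx ucq tnplc exqpr
Hunk 4: at line 4 remove [ucq] add [vgq,lqi] -> 8 lines: tel vjvoc qlp psx vgq lqi tnplc exqpr
Hunk 5: at line 1 remove [qlp,psx,vgq] add [llumb,tuyj] -> 7 lines: tel vjvoc llumb tuyj lqi tnplc exqpr
Hunk 6: at line 1 remove [llumb,tuyj] add [avz] -> 6 lines: tel vjvoc avz lqi tnplc exqpr
Final line 5: tnplc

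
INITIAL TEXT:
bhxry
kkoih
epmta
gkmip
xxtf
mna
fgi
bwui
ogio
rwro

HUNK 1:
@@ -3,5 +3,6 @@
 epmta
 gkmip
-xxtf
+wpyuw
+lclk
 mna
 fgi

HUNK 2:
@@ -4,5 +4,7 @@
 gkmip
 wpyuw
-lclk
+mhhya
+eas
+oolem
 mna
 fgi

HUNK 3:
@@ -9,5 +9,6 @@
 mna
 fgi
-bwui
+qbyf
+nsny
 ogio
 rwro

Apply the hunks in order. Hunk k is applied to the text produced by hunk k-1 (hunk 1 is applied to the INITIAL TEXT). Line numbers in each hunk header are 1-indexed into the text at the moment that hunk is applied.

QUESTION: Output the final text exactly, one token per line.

Answer: bhxry
kkoih
epmta
gkmip
wpyuw
mhhya
eas
oolem
mna
fgi
qbyf
nsny
ogio
rwro

Derivation:
Hunk 1: at line 3 remove [xxtf] add [wpyuw,lclk] -> 11 lines: bhxry kkoih epmta gkmip wpyuw lclk mna fgi bwui ogio rwro
Hunk 2: at line 4 remove [lclk] add [mhhya,eas,oolem] -> 13 lines: bhxry kkoih epmta gkmip wpyuw mhhya eas oolem mna fgi bwui ogio rwro
Hunk 3: at line 9 remove [bwui] add [qbyf,nsny] -> 14 lines: bhxry kkoih epmta gkmip wpyuw mhhya eas oolem mna fgi qbyf nsny ogio rwro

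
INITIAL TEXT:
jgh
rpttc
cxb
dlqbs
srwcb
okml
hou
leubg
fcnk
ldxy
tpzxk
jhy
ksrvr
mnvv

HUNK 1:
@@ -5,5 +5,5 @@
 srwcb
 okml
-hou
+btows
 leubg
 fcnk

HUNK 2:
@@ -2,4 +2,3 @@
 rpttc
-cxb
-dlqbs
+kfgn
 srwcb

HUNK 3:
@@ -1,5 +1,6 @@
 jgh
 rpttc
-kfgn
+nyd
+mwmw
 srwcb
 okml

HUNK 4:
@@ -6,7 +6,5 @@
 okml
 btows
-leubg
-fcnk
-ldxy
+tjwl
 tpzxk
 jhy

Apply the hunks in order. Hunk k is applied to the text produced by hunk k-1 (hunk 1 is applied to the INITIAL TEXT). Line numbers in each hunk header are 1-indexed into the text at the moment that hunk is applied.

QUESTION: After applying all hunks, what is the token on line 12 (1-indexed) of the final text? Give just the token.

Hunk 1: at line 5 remove [hou] add [btows] -> 14 lines: jgh rpttc cxb dlqbs srwcb okml btows leubg fcnk ldxy tpzxk jhy ksrvr mnvv
Hunk 2: at line 2 remove [cxb,dlqbs] add [kfgn] -> 13 lines: jgh rpttc kfgn srwcb okml btows leubg fcnk ldxy tpzxk jhy ksrvr mnvv
Hunk 3: at line 1 remove [kfgn] add [nyd,mwmw] -> 14 lines: jgh rpttc nyd mwmw srwcb okml btows leubg fcnk ldxy tpzxk jhy ksrvr mnvv
Hunk 4: at line 6 remove [leubg,fcnk,ldxy] add [tjwl] -> 12 lines: jgh rpttc nyd mwmw srwcb okml btows tjwl tpzxk jhy ksrvr mnvv
Final line 12: mnvv

Answer: mnvv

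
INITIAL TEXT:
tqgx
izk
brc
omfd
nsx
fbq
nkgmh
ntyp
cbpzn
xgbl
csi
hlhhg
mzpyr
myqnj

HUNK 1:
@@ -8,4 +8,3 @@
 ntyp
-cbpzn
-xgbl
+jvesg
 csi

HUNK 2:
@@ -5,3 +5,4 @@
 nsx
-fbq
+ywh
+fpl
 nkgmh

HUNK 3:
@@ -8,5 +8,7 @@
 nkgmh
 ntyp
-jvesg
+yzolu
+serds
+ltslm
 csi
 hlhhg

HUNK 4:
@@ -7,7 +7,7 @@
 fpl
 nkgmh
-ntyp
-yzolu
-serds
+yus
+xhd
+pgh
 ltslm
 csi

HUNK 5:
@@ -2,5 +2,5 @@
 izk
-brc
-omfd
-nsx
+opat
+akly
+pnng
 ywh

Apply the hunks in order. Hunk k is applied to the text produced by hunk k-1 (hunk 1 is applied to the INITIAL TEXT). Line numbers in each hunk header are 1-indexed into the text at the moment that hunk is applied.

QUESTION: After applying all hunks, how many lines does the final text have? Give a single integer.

Answer: 16

Derivation:
Hunk 1: at line 8 remove [cbpzn,xgbl] add [jvesg] -> 13 lines: tqgx izk brc omfd nsx fbq nkgmh ntyp jvesg csi hlhhg mzpyr myqnj
Hunk 2: at line 5 remove [fbq] add [ywh,fpl] -> 14 lines: tqgx izk brc omfd nsx ywh fpl nkgmh ntyp jvesg csi hlhhg mzpyr myqnj
Hunk 3: at line 8 remove [jvesg] add [yzolu,serds,ltslm] -> 16 lines: tqgx izk brc omfd nsx ywh fpl nkgmh ntyp yzolu serds ltslm csi hlhhg mzpyr myqnj
Hunk 4: at line 7 remove [ntyp,yzolu,serds] add [yus,xhd,pgh] -> 16 lines: tqgx izk brc omfd nsx ywh fpl nkgmh yus xhd pgh ltslm csi hlhhg mzpyr myqnj
Hunk 5: at line 2 remove [brc,omfd,nsx] add [opat,akly,pnng] -> 16 lines: tqgx izk opat akly pnng ywh fpl nkgmh yus xhd pgh ltslm csi hlhhg mzpyr myqnj
Final line count: 16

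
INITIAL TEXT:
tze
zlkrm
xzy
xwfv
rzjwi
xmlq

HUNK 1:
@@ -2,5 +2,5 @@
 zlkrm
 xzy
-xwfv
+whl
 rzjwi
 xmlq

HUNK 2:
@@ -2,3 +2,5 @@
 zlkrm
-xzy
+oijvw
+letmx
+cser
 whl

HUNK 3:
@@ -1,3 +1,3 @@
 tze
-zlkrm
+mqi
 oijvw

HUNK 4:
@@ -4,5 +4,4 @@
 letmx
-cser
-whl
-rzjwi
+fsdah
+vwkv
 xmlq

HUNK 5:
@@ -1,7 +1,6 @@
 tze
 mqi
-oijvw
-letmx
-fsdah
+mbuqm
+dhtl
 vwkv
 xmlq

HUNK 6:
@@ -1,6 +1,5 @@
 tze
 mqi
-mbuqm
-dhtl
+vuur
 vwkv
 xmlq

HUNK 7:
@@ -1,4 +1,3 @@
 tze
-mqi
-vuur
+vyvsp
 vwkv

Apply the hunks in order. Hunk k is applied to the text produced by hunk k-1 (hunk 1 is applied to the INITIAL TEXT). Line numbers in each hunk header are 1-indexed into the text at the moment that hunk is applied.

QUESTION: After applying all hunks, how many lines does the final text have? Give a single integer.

Hunk 1: at line 2 remove [xwfv] add [whl] -> 6 lines: tze zlkrm xzy whl rzjwi xmlq
Hunk 2: at line 2 remove [xzy] add [oijvw,letmx,cser] -> 8 lines: tze zlkrm oijvw letmx cser whl rzjwi xmlq
Hunk 3: at line 1 remove [zlkrm] add [mqi] -> 8 lines: tze mqi oijvw letmx cser whl rzjwi xmlq
Hunk 4: at line 4 remove [cser,whl,rzjwi] add [fsdah,vwkv] -> 7 lines: tze mqi oijvw letmx fsdah vwkv xmlq
Hunk 5: at line 1 remove [oijvw,letmx,fsdah] add [mbuqm,dhtl] -> 6 lines: tze mqi mbuqm dhtl vwkv xmlq
Hunk 6: at line 1 remove [mbuqm,dhtl] add [vuur] -> 5 lines: tze mqi vuur vwkv xmlq
Hunk 7: at line 1 remove [mqi,vuur] add [vyvsp] -> 4 lines: tze vyvsp vwkv xmlq
Final line count: 4

Answer: 4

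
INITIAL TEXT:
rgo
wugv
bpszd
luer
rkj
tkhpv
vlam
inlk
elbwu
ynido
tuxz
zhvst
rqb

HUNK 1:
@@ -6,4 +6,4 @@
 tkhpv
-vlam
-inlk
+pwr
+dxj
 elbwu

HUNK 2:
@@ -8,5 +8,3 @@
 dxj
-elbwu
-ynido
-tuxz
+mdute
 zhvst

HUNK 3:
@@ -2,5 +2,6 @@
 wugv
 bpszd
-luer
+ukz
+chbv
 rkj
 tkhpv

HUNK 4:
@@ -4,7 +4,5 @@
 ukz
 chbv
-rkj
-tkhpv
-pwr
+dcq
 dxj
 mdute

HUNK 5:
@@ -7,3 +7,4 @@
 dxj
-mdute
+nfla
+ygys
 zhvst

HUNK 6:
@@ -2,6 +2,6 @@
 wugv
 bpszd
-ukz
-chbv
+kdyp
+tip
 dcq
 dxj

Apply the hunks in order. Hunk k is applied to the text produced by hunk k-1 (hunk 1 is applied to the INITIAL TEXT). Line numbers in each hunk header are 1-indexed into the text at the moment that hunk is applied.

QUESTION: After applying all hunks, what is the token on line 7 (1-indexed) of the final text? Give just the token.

Hunk 1: at line 6 remove [vlam,inlk] add [pwr,dxj] -> 13 lines: rgo wugv bpszd luer rkj tkhpv pwr dxj elbwu ynido tuxz zhvst rqb
Hunk 2: at line 8 remove [elbwu,ynido,tuxz] add [mdute] -> 11 lines: rgo wugv bpszd luer rkj tkhpv pwr dxj mdute zhvst rqb
Hunk 3: at line 2 remove [luer] add [ukz,chbv] -> 12 lines: rgo wugv bpszd ukz chbv rkj tkhpv pwr dxj mdute zhvst rqb
Hunk 4: at line 4 remove [rkj,tkhpv,pwr] add [dcq] -> 10 lines: rgo wugv bpszd ukz chbv dcq dxj mdute zhvst rqb
Hunk 5: at line 7 remove [mdute] add [nfla,ygys] -> 11 lines: rgo wugv bpszd ukz chbv dcq dxj nfla ygys zhvst rqb
Hunk 6: at line 2 remove [ukz,chbv] add [kdyp,tip] -> 11 lines: rgo wugv bpszd kdyp tip dcq dxj nfla ygys zhvst rqb
Final line 7: dxj

Answer: dxj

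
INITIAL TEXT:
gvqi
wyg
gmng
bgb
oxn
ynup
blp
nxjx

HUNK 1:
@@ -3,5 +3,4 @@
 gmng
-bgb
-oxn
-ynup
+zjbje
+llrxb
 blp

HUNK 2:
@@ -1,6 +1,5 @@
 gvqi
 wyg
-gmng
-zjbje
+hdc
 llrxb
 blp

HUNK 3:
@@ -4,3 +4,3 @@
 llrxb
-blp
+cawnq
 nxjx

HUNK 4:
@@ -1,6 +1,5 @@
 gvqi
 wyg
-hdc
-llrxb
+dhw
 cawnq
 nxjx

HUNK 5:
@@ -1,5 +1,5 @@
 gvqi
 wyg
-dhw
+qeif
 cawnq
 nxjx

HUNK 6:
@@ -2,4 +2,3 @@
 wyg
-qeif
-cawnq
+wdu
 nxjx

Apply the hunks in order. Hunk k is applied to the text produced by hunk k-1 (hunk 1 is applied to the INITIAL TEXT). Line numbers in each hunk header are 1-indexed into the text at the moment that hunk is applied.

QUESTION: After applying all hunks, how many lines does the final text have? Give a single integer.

Hunk 1: at line 3 remove [bgb,oxn,ynup] add [zjbje,llrxb] -> 7 lines: gvqi wyg gmng zjbje llrxb blp nxjx
Hunk 2: at line 1 remove [gmng,zjbje] add [hdc] -> 6 lines: gvqi wyg hdc llrxb blp nxjx
Hunk 3: at line 4 remove [blp] add [cawnq] -> 6 lines: gvqi wyg hdc llrxb cawnq nxjx
Hunk 4: at line 1 remove [hdc,llrxb] add [dhw] -> 5 lines: gvqi wyg dhw cawnq nxjx
Hunk 5: at line 1 remove [dhw] add [qeif] -> 5 lines: gvqi wyg qeif cawnq nxjx
Hunk 6: at line 2 remove [qeif,cawnq] add [wdu] -> 4 lines: gvqi wyg wdu nxjx
Final line count: 4

Answer: 4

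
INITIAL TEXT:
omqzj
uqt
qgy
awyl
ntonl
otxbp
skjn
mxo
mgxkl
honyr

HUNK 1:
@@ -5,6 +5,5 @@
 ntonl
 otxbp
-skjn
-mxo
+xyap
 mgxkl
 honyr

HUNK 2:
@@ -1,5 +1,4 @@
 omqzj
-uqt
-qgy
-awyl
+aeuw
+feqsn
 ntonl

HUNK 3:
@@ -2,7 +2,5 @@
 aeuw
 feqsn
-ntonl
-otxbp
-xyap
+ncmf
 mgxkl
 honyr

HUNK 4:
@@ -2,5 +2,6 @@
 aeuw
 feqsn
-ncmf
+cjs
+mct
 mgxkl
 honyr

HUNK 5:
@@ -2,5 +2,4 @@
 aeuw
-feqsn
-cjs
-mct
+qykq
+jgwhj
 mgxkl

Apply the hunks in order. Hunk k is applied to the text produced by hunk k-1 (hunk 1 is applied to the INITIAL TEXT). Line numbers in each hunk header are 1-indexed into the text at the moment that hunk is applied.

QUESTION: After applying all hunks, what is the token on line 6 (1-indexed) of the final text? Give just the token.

Answer: honyr

Derivation:
Hunk 1: at line 5 remove [skjn,mxo] add [xyap] -> 9 lines: omqzj uqt qgy awyl ntonl otxbp xyap mgxkl honyr
Hunk 2: at line 1 remove [uqt,qgy,awyl] add [aeuw,feqsn] -> 8 lines: omqzj aeuw feqsn ntonl otxbp xyap mgxkl honyr
Hunk 3: at line 2 remove [ntonl,otxbp,xyap] add [ncmf] -> 6 lines: omqzj aeuw feqsn ncmf mgxkl honyr
Hunk 4: at line 2 remove [ncmf] add [cjs,mct] -> 7 lines: omqzj aeuw feqsn cjs mct mgxkl honyr
Hunk 5: at line 2 remove [feqsn,cjs,mct] add [qykq,jgwhj] -> 6 lines: omqzj aeuw qykq jgwhj mgxkl honyr
Final line 6: honyr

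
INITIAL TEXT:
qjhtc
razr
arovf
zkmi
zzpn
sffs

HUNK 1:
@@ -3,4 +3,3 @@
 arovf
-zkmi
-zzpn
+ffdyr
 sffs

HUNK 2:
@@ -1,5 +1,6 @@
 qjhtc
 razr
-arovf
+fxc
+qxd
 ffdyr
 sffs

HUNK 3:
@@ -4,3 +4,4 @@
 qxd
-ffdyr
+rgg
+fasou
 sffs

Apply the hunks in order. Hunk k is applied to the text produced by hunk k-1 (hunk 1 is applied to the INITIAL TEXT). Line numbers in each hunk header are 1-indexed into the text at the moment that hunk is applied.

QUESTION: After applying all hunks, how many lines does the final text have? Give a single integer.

Answer: 7

Derivation:
Hunk 1: at line 3 remove [zkmi,zzpn] add [ffdyr] -> 5 lines: qjhtc razr arovf ffdyr sffs
Hunk 2: at line 1 remove [arovf] add [fxc,qxd] -> 6 lines: qjhtc razr fxc qxd ffdyr sffs
Hunk 3: at line 4 remove [ffdyr] add [rgg,fasou] -> 7 lines: qjhtc razr fxc qxd rgg fasou sffs
Final line count: 7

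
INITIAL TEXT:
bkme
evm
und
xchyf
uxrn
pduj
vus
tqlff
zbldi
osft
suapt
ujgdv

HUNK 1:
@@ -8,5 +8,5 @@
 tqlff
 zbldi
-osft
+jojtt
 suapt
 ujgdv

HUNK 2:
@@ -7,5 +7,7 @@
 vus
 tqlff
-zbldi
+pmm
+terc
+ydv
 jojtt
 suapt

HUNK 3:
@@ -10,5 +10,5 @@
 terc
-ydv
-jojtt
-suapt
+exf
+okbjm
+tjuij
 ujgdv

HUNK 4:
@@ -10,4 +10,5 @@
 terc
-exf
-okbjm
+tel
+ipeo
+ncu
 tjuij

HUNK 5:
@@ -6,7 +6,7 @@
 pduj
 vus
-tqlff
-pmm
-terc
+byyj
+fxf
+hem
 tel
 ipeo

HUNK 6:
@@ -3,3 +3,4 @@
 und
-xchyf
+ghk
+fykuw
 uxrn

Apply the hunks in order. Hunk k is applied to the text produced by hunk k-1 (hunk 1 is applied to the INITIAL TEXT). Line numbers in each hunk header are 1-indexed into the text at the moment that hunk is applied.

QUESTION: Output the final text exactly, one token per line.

Answer: bkme
evm
und
ghk
fykuw
uxrn
pduj
vus
byyj
fxf
hem
tel
ipeo
ncu
tjuij
ujgdv

Derivation:
Hunk 1: at line 8 remove [osft] add [jojtt] -> 12 lines: bkme evm und xchyf uxrn pduj vus tqlff zbldi jojtt suapt ujgdv
Hunk 2: at line 7 remove [zbldi] add [pmm,terc,ydv] -> 14 lines: bkme evm und xchyf uxrn pduj vus tqlff pmm terc ydv jojtt suapt ujgdv
Hunk 3: at line 10 remove [ydv,jojtt,suapt] add [exf,okbjm,tjuij] -> 14 lines: bkme evm und xchyf uxrn pduj vus tqlff pmm terc exf okbjm tjuij ujgdv
Hunk 4: at line 10 remove [exf,okbjm] add [tel,ipeo,ncu] -> 15 lines: bkme evm und xchyf uxrn pduj vus tqlff pmm terc tel ipeo ncu tjuij ujgdv
Hunk 5: at line 6 remove [tqlff,pmm,terc] add [byyj,fxf,hem] -> 15 lines: bkme evm und xchyf uxrn pduj vus byyj fxf hem tel ipeo ncu tjuij ujgdv
Hunk 6: at line 3 remove [xchyf] add [ghk,fykuw] -> 16 lines: bkme evm und ghk fykuw uxrn pduj vus byyj fxf hem tel ipeo ncu tjuij ujgdv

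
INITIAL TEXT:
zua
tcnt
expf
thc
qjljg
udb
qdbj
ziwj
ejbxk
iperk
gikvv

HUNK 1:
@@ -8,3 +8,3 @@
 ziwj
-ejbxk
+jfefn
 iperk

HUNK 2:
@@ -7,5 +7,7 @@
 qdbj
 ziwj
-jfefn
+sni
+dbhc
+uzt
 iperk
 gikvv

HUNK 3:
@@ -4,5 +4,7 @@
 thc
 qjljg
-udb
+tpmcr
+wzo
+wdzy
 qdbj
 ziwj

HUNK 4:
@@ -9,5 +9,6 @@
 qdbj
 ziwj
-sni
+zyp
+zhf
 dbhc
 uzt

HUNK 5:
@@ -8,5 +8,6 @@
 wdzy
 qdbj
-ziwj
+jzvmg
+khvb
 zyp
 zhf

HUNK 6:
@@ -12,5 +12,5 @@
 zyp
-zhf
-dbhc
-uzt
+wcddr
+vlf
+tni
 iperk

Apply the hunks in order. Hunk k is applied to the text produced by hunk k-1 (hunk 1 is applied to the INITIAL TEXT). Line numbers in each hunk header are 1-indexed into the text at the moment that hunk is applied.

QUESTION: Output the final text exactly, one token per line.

Hunk 1: at line 8 remove [ejbxk] add [jfefn] -> 11 lines: zua tcnt expf thc qjljg udb qdbj ziwj jfefn iperk gikvv
Hunk 2: at line 7 remove [jfefn] add [sni,dbhc,uzt] -> 13 lines: zua tcnt expf thc qjljg udb qdbj ziwj sni dbhc uzt iperk gikvv
Hunk 3: at line 4 remove [udb] add [tpmcr,wzo,wdzy] -> 15 lines: zua tcnt expf thc qjljg tpmcr wzo wdzy qdbj ziwj sni dbhc uzt iperk gikvv
Hunk 4: at line 9 remove [sni] add [zyp,zhf] -> 16 lines: zua tcnt expf thc qjljg tpmcr wzo wdzy qdbj ziwj zyp zhf dbhc uzt iperk gikvv
Hunk 5: at line 8 remove [ziwj] add [jzvmg,khvb] -> 17 lines: zua tcnt expf thc qjljg tpmcr wzo wdzy qdbj jzvmg khvb zyp zhf dbhc uzt iperk gikvv
Hunk 6: at line 12 remove [zhf,dbhc,uzt] add [wcddr,vlf,tni] -> 17 lines: zua tcnt expf thc qjljg tpmcr wzo wdzy qdbj jzvmg khvb zyp wcddr vlf tni iperk gikvv

Answer: zua
tcnt
expf
thc
qjljg
tpmcr
wzo
wdzy
qdbj
jzvmg
khvb
zyp
wcddr
vlf
tni
iperk
gikvv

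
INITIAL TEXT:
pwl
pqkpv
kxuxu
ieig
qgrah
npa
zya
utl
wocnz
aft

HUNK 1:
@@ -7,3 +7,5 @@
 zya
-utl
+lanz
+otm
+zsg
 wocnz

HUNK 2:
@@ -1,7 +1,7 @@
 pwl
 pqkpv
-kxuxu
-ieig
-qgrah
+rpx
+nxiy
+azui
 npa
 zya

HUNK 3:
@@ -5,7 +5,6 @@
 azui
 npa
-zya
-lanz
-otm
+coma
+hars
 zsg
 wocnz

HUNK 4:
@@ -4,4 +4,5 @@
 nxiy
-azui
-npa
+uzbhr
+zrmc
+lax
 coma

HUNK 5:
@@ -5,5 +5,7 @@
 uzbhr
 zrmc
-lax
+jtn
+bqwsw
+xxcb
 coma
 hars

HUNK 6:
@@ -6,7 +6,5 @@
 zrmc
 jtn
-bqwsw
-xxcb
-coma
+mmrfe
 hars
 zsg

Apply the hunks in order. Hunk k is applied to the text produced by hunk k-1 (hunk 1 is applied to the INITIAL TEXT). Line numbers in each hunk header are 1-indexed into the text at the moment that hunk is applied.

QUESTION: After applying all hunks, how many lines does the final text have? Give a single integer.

Answer: 12

Derivation:
Hunk 1: at line 7 remove [utl] add [lanz,otm,zsg] -> 12 lines: pwl pqkpv kxuxu ieig qgrah npa zya lanz otm zsg wocnz aft
Hunk 2: at line 1 remove [kxuxu,ieig,qgrah] add [rpx,nxiy,azui] -> 12 lines: pwl pqkpv rpx nxiy azui npa zya lanz otm zsg wocnz aft
Hunk 3: at line 5 remove [zya,lanz,otm] add [coma,hars] -> 11 lines: pwl pqkpv rpx nxiy azui npa coma hars zsg wocnz aft
Hunk 4: at line 4 remove [azui,npa] add [uzbhr,zrmc,lax] -> 12 lines: pwl pqkpv rpx nxiy uzbhr zrmc lax coma hars zsg wocnz aft
Hunk 5: at line 5 remove [lax] add [jtn,bqwsw,xxcb] -> 14 lines: pwl pqkpv rpx nxiy uzbhr zrmc jtn bqwsw xxcb coma hars zsg wocnz aft
Hunk 6: at line 6 remove [bqwsw,xxcb,coma] add [mmrfe] -> 12 lines: pwl pqkpv rpx nxiy uzbhr zrmc jtn mmrfe hars zsg wocnz aft
Final line count: 12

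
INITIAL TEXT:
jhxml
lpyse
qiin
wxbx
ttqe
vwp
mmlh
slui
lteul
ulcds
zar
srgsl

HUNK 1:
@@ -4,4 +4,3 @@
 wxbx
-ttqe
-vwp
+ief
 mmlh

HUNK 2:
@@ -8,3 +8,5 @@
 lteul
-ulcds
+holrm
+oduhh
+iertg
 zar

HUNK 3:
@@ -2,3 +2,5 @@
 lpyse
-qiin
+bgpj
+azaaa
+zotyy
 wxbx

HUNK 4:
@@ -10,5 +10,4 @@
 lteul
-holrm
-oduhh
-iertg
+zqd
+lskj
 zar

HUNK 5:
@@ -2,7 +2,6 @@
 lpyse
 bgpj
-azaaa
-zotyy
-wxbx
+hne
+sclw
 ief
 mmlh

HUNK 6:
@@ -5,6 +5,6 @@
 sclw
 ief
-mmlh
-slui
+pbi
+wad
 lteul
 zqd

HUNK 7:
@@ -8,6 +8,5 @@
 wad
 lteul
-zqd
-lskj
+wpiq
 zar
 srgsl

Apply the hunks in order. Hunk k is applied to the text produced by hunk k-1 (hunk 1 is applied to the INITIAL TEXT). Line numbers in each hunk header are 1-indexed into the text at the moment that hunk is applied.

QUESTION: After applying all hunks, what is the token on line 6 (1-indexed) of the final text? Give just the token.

Answer: ief

Derivation:
Hunk 1: at line 4 remove [ttqe,vwp] add [ief] -> 11 lines: jhxml lpyse qiin wxbx ief mmlh slui lteul ulcds zar srgsl
Hunk 2: at line 8 remove [ulcds] add [holrm,oduhh,iertg] -> 13 lines: jhxml lpyse qiin wxbx ief mmlh slui lteul holrm oduhh iertg zar srgsl
Hunk 3: at line 2 remove [qiin] add [bgpj,azaaa,zotyy] -> 15 lines: jhxml lpyse bgpj azaaa zotyy wxbx ief mmlh slui lteul holrm oduhh iertg zar srgsl
Hunk 4: at line 10 remove [holrm,oduhh,iertg] add [zqd,lskj] -> 14 lines: jhxml lpyse bgpj azaaa zotyy wxbx ief mmlh slui lteul zqd lskj zar srgsl
Hunk 5: at line 2 remove [azaaa,zotyy,wxbx] add [hne,sclw] -> 13 lines: jhxml lpyse bgpj hne sclw ief mmlh slui lteul zqd lskj zar srgsl
Hunk 6: at line 5 remove [mmlh,slui] add [pbi,wad] -> 13 lines: jhxml lpyse bgpj hne sclw ief pbi wad lteul zqd lskj zar srgsl
Hunk 7: at line 8 remove [zqd,lskj] add [wpiq] -> 12 lines: jhxml lpyse bgpj hne sclw ief pbi wad lteul wpiq zar srgsl
Final line 6: ief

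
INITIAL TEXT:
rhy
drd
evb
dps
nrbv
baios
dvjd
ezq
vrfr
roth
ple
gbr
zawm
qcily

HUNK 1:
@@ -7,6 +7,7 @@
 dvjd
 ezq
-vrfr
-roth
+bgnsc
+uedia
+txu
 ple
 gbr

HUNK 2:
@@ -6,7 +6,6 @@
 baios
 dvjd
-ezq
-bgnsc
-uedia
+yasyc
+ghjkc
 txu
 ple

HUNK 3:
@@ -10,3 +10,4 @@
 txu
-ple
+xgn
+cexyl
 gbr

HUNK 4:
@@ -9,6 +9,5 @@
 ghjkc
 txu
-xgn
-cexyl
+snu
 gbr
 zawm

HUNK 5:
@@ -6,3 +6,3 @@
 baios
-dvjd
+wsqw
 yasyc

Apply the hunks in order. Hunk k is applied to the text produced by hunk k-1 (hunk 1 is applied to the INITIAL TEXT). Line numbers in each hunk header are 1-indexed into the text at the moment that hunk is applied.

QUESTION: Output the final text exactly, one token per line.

Hunk 1: at line 7 remove [vrfr,roth] add [bgnsc,uedia,txu] -> 15 lines: rhy drd evb dps nrbv baios dvjd ezq bgnsc uedia txu ple gbr zawm qcily
Hunk 2: at line 6 remove [ezq,bgnsc,uedia] add [yasyc,ghjkc] -> 14 lines: rhy drd evb dps nrbv baios dvjd yasyc ghjkc txu ple gbr zawm qcily
Hunk 3: at line 10 remove [ple] add [xgn,cexyl] -> 15 lines: rhy drd evb dps nrbv baios dvjd yasyc ghjkc txu xgn cexyl gbr zawm qcily
Hunk 4: at line 9 remove [xgn,cexyl] add [snu] -> 14 lines: rhy drd evb dps nrbv baios dvjd yasyc ghjkc txu snu gbr zawm qcily
Hunk 5: at line 6 remove [dvjd] add [wsqw] -> 14 lines: rhy drd evb dps nrbv baios wsqw yasyc ghjkc txu snu gbr zawm qcily

Answer: rhy
drd
evb
dps
nrbv
baios
wsqw
yasyc
ghjkc
txu
snu
gbr
zawm
qcily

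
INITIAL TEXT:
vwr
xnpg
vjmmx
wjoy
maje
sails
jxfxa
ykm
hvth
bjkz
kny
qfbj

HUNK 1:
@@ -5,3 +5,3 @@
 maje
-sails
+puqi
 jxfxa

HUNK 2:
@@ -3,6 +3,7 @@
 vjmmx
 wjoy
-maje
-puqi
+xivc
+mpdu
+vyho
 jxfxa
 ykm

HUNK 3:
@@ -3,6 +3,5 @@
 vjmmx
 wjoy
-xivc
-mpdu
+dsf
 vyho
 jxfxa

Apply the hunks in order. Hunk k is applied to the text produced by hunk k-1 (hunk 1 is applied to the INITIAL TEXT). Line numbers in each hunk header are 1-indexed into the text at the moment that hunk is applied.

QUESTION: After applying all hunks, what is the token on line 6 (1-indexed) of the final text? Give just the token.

Answer: vyho

Derivation:
Hunk 1: at line 5 remove [sails] add [puqi] -> 12 lines: vwr xnpg vjmmx wjoy maje puqi jxfxa ykm hvth bjkz kny qfbj
Hunk 2: at line 3 remove [maje,puqi] add [xivc,mpdu,vyho] -> 13 lines: vwr xnpg vjmmx wjoy xivc mpdu vyho jxfxa ykm hvth bjkz kny qfbj
Hunk 3: at line 3 remove [xivc,mpdu] add [dsf] -> 12 lines: vwr xnpg vjmmx wjoy dsf vyho jxfxa ykm hvth bjkz kny qfbj
Final line 6: vyho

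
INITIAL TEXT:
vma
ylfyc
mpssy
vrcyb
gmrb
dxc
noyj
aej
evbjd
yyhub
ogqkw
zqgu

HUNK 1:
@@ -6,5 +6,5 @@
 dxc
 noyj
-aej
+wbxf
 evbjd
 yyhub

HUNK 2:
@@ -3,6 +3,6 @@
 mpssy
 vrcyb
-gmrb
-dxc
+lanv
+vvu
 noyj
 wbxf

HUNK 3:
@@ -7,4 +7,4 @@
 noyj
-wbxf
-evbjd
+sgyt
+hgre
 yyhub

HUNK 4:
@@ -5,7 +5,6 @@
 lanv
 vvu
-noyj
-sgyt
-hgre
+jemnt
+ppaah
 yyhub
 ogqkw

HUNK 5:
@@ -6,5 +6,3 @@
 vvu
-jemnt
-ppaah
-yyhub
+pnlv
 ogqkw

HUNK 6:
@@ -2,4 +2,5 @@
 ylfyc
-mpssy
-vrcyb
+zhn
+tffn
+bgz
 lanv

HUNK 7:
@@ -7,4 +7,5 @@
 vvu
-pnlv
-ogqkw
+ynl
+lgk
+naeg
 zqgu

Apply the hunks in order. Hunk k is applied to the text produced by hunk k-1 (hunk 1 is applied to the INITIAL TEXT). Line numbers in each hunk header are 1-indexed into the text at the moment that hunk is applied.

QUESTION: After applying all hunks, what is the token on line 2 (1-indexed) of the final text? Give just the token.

Hunk 1: at line 6 remove [aej] add [wbxf] -> 12 lines: vma ylfyc mpssy vrcyb gmrb dxc noyj wbxf evbjd yyhub ogqkw zqgu
Hunk 2: at line 3 remove [gmrb,dxc] add [lanv,vvu] -> 12 lines: vma ylfyc mpssy vrcyb lanv vvu noyj wbxf evbjd yyhub ogqkw zqgu
Hunk 3: at line 7 remove [wbxf,evbjd] add [sgyt,hgre] -> 12 lines: vma ylfyc mpssy vrcyb lanv vvu noyj sgyt hgre yyhub ogqkw zqgu
Hunk 4: at line 5 remove [noyj,sgyt,hgre] add [jemnt,ppaah] -> 11 lines: vma ylfyc mpssy vrcyb lanv vvu jemnt ppaah yyhub ogqkw zqgu
Hunk 5: at line 6 remove [jemnt,ppaah,yyhub] add [pnlv] -> 9 lines: vma ylfyc mpssy vrcyb lanv vvu pnlv ogqkw zqgu
Hunk 6: at line 2 remove [mpssy,vrcyb] add [zhn,tffn,bgz] -> 10 lines: vma ylfyc zhn tffn bgz lanv vvu pnlv ogqkw zqgu
Hunk 7: at line 7 remove [pnlv,ogqkw] add [ynl,lgk,naeg] -> 11 lines: vma ylfyc zhn tffn bgz lanv vvu ynl lgk naeg zqgu
Final line 2: ylfyc

Answer: ylfyc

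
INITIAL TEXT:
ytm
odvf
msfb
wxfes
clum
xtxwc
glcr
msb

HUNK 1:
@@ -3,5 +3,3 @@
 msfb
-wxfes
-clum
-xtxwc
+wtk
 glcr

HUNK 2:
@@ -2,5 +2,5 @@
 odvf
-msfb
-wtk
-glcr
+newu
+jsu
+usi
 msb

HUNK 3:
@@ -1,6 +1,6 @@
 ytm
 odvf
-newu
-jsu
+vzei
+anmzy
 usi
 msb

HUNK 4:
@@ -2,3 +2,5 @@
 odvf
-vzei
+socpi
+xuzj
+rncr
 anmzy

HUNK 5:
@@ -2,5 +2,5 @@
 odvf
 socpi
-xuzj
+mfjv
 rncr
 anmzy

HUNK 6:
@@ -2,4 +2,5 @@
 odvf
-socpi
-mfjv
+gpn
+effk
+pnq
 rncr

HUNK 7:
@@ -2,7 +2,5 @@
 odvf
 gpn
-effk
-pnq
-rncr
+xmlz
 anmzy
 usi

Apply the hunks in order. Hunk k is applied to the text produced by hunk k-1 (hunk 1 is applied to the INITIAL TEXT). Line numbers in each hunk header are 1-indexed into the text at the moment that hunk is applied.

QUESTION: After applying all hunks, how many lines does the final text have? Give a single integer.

Answer: 7

Derivation:
Hunk 1: at line 3 remove [wxfes,clum,xtxwc] add [wtk] -> 6 lines: ytm odvf msfb wtk glcr msb
Hunk 2: at line 2 remove [msfb,wtk,glcr] add [newu,jsu,usi] -> 6 lines: ytm odvf newu jsu usi msb
Hunk 3: at line 1 remove [newu,jsu] add [vzei,anmzy] -> 6 lines: ytm odvf vzei anmzy usi msb
Hunk 4: at line 2 remove [vzei] add [socpi,xuzj,rncr] -> 8 lines: ytm odvf socpi xuzj rncr anmzy usi msb
Hunk 5: at line 2 remove [xuzj] add [mfjv] -> 8 lines: ytm odvf socpi mfjv rncr anmzy usi msb
Hunk 6: at line 2 remove [socpi,mfjv] add [gpn,effk,pnq] -> 9 lines: ytm odvf gpn effk pnq rncr anmzy usi msb
Hunk 7: at line 2 remove [effk,pnq,rncr] add [xmlz] -> 7 lines: ytm odvf gpn xmlz anmzy usi msb
Final line count: 7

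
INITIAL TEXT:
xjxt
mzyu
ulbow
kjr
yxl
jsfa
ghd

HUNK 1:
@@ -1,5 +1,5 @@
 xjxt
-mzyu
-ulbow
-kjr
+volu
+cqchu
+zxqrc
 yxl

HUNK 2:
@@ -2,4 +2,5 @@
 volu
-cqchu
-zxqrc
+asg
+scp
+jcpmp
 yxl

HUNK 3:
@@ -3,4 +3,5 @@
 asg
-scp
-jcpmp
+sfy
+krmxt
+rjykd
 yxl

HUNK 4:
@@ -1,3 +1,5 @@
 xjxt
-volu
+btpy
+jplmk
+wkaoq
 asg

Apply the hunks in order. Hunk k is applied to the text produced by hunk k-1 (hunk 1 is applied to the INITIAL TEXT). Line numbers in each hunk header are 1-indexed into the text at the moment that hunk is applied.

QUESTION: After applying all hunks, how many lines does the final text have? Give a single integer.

Answer: 11

Derivation:
Hunk 1: at line 1 remove [mzyu,ulbow,kjr] add [volu,cqchu,zxqrc] -> 7 lines: xjxt volu cqchu zxqrc yxl jsfa ghd
Hunk 2: at line 2 remove [cqchu,zxqrc] add [asg,scp,jcpmp] -> 8 lines: xjxt volu asg scp jcpmp yxl jsfa ghd
Hunk 3: at line 3 remove [scp,jcpmp] add [sfy,krmxt,rjykd] -> 9 lines: xjxt volu asg sfy krmxt rjykd yxl jsfa ghd
Hunk 4: at line 1 remove [volu] add [btpy,jplmk,wkaoq] -> 11 lines: xjxt btpy jplmk wkaoq asg sfy krmxt rjykd yxl jsfa ghd
Final line count: 11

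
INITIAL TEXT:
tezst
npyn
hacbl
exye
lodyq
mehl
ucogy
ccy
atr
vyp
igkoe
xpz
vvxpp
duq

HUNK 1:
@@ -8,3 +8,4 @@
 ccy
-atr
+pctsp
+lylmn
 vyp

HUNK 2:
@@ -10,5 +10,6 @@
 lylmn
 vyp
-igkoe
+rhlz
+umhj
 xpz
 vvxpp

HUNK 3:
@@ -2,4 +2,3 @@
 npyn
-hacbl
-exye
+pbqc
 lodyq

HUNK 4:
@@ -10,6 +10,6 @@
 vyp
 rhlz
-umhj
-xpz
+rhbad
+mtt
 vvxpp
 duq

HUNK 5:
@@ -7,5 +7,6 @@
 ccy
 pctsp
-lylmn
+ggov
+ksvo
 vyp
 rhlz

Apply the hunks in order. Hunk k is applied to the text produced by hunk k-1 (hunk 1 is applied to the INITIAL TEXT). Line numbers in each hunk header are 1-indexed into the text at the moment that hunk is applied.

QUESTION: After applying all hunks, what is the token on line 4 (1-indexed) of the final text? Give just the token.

Answer: lodyq

Derivation:
Hunk 1: at line 8 remove [atr] add [pctsp,lylmn] -> 15 lines: tezst npyn hacbl exye lodyq mehl ucogy ccy pctsp lylmn vyp igkoe xpz vvxpp duq
Hunk 2: at line 10 remove [igkoe] add [rhlz,umhj] -> 16 lines: tezst npyn hacbl exye lodyq mehl ucogy ccy pctsp lylmn vyp rhlz umhj xpz vvxpp duq
Hunk 3: at line 2 remove [hacbl,exye] add [pbqc] -> 15 lines: tezst npyn pbqc lodyq mehl ucogy ccy pctsp lylmn vyp rhlz umhj xpz vvxpp duq
Hunk 4: at line 10 remove [umhj,xpz] add [rhbad,mtt] -> 15 lines: tezst npyn pbqc lodyq mehl ucogy ccy pctsp lylmn vyp rhlz rhbad mtt vvxpp duq
Hunk 5: at line 7 remove [lylmn] add [ggov,ksvo] -> 16 lines: tezst npyn pbqc lodyq mehl ucogy ccy pctsp ggov ksvo vyp rhlz rhbad mtt vvxpp duq
Final line 4: lodyq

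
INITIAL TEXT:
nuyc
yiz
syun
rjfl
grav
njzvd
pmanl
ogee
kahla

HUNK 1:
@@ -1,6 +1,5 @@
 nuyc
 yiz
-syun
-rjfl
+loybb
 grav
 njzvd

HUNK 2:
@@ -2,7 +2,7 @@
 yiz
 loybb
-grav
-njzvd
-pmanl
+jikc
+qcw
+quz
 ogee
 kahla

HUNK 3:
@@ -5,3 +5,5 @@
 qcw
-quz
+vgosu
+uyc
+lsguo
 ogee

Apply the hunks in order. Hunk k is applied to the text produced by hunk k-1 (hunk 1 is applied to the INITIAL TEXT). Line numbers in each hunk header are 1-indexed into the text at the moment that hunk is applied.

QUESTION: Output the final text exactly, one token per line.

Answer: nuyc
yiz
loybb
jikc
qcw
vgosu
uyc
lsguo
ogee
kahla

Derivation:
Hunk 1: at line 1 remove [syun,rjfl] add [loybb] -> 8 lines: nuyc yiz loybb grav njzvd pmanl ogee kahla
Hunk 2: at line 2 remove [grav,njzvd,pmanl] add [jikc,qcw,quz] -> 8 lines: nuyc yiz loybb jikc qcw quz ogee kahla
Hunk 3: at line 5 remove [quz] add [vgosu,uyc,lsguo] -> 10 lines: nuyc yiz loybb jikc qcw vgosu uyc lsguo ogee kahla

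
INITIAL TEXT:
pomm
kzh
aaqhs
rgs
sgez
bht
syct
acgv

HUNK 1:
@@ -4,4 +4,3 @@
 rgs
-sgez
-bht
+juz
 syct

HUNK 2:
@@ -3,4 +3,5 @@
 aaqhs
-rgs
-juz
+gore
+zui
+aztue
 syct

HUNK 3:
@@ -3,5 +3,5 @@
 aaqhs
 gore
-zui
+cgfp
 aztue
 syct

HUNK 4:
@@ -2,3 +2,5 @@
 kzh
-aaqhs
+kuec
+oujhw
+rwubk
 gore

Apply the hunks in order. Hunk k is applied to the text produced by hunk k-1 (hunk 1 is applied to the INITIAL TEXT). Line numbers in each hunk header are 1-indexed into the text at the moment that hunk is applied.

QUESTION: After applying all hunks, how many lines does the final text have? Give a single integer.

Answer: 10

Derivation:
Hunk 1: at line 4 remove [sgez,bht] add [juz] -> 7 lines: pomm kzh aaqhs rgs juz syct acgv
Hunk 2: at line 3 remove [rgs,juz] add [gore,zui,aztue] -> 8 lines: pomm kzh aaqhs gore zui aztue syct acgv
Hunk 3: at line 3 remove [zui] add [cgfp] -> 8 lines: pomm kzh aaqhs gore cgfp aztue syct acgv
Hunk 4: at line 2 remove [aaqhs] add [kuec,oujhw,rwubk] -> 10 lines: pomm kzh kuec oujhw rwubk gore cgfp aztue syct acgv
Final line count: 10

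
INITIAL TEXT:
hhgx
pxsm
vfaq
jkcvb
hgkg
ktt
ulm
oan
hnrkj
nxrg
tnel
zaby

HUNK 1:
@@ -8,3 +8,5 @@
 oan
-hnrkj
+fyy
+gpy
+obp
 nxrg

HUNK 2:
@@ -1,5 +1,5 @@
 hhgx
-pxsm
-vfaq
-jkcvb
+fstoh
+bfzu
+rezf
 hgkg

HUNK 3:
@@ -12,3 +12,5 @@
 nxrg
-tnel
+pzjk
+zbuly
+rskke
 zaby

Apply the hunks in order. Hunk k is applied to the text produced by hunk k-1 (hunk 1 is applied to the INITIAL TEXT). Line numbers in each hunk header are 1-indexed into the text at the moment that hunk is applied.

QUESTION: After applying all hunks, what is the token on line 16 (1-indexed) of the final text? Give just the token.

Hunk 1: at line 8 remove [hnrkj] add [fyy,gpy,obp] -> 14 lines: hhgx pxsm vfaq jkcvb hgkg ktt ulm oan fyy gpy obp nxrg tnel zaby
Hunk 2: at line 1 remove [pxsm,vfaq,jkcvb] add [fstoh,bfzu,rezf] -> 14 lines: hhgx fstoh bfzu rezf hgkg ktt ulm oan fyy gpy obp nxrg tnel zaby
Hunk 3: at line 12 remove [tnel] add [pzjk,zbuly,rskke] -> 16 lines: hhgx fstoh bfzu rezf hgkg ktt ulm oan fyy gpy obp nxrg pzjk zbuly rskke zaby
Final line 16: zaby

Answer: zaby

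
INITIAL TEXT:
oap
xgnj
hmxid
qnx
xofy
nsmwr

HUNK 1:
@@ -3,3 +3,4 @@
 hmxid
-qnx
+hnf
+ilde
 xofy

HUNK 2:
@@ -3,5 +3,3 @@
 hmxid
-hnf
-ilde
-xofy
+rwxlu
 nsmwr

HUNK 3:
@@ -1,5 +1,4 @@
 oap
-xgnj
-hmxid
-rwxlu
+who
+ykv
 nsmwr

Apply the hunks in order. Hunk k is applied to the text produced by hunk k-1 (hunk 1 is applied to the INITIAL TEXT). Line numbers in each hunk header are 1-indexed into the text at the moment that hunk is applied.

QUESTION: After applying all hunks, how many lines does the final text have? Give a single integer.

Hunk 1: at line 3 remove [qnx] add [hnf,ilde] -> 7 lines: oap xgnj hmxid hnf ilde xofy nsmwr
Hunk 2: at line 3 remove [hnf,ilde,xofy] add [rwxlu] -> 5 lines: oap xgnj hmxid rwxlu nsmwr
Hunk 3: at line 1 remove [xgnj,hmxid,rwxlu] add [who,ykv] -> 4 lines: oap who ykv nsmwr
Final line count: 4

Answer: 4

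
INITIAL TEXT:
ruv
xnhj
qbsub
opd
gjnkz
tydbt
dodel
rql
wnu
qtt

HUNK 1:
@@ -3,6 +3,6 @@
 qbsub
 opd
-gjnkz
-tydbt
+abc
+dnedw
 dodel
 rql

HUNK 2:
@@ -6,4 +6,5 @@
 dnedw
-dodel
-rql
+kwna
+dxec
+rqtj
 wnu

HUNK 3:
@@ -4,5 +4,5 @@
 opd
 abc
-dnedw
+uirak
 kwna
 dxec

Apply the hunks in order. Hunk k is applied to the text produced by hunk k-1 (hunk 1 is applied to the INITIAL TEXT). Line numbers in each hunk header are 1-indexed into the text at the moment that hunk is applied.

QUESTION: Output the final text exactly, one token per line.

Answer: ruv
xnhj
qbsub
opd
abc
uirak
kwna
dxec
rqtj
wnu
qtt

Derivation:
Hunk 1: at line 3 remove [gjnkz,tydbt] add [abc,dnedw] -> 10 lines: ruv xnhj qbsub opd abc dnedw dodel rql wnu qtt
Hunk 2: at line 6 remove [dodel,rql] add [kwna,dxec,rqtj] -> 11 lines: ruv xnhj qbsub opd abc dnedw kwna dxec rqtj wnu qtt
Hunk 3: at line 4 remove [dnedw] add [uirak] -> 11 lines: ruv xnhj qbsub opd abc uirak kwna dxec rqtj wnu qtt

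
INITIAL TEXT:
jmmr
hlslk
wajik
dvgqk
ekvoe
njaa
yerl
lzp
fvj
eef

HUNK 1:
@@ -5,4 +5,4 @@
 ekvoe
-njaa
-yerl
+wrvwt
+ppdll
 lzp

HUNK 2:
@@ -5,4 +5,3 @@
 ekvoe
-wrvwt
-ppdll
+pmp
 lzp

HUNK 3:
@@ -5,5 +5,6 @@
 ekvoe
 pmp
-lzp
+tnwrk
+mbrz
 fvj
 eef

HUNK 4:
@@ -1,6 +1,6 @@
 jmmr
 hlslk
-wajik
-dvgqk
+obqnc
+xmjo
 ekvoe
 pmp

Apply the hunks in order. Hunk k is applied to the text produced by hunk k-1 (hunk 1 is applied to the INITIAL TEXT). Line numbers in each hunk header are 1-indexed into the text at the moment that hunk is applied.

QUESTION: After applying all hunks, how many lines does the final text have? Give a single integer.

Answer: 10

Derivation:
Hunk 1: at line 5 remove [njaa,yerl] add [wrvwt,ppdll] -> 10 lines: jmmr hlslk wajik dvgqk ekvoe wrvwt ppdll lzp fvj eef
Hunk 2: at line 5 remove [wrvwt,ppdll] add [pmp] -> 9 lines: jmmr hlslk wajik dvgqk ekvoe pmp lzp fvj eef
Hunk 3: at line 5 remove [lzp] add [tnwrk,mbrz] -> 10 lines: jmmr hlslk wajik dvgqk ekvoe pmp tnwrk mbrz fvj eef
Hunk 4: at line 1 remove [wajik,dvgqk] add [obqnc,xmjo] -> 10 lines: jmmr hlslk obqnc xmjo ekvoe pmp tnwrk mbrz fvj eef
Final line count: 10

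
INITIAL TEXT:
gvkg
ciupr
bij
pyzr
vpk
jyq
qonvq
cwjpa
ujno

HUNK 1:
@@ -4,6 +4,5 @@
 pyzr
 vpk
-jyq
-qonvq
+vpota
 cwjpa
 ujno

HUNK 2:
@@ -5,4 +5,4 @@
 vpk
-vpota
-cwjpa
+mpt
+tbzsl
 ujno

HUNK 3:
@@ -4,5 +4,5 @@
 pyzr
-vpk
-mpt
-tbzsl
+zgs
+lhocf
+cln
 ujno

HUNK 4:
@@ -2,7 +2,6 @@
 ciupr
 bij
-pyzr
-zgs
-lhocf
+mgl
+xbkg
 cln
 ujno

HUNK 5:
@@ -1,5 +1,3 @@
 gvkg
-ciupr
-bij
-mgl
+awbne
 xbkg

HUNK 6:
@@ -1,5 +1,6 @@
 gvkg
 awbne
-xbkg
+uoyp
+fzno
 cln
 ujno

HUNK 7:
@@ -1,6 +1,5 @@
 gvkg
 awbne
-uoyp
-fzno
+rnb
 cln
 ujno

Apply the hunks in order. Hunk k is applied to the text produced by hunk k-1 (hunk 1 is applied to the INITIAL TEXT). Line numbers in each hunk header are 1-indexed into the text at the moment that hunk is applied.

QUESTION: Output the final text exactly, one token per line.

Hunk 1: at line 4 remove [jyq,qonvq] add [vpota] -> 8 lines: gvkg ciupr bij pyzr vpk vpota cwjpa ujno
Hunk 2: at line 5 remove [vpota,cwjpa] add [mpt,tbzsl] -> 8 lines: gvkg ciupr bij pyzr vpk mpt tbzsl ujno
Hunk 3: at line 4 remove [vpk,mpt,tbzsl] add [zgs,lhocf,cln] -> 8 lines: gvkg ciupr bij pyzr zgs lhocf cln ujno
Hunk 4: at line 2 remove [pyzr,zgs,lhocf] add [mgl,xbkg] -> 7 lines: gvkg ciupr bij mgl xbkg cln ujno
Hunk 5: at line 1 remove [ciupr,bij,mgl] add [awbne] -> 5 lines: gvkg awbne xbkg cln ujno
Hunk 6: at line 1 remove [xbkg] add [uoyp,fzno] -> 6 lines: gvkg awbne uoyp fzno cln ujno
Hunk 7: at line 1 remove [uoyp,fzno] add [rnb] -> 5 lines: gvkg awbne rnb cln ujno

Answer: gvkg
awbne
rnb
cln
ujno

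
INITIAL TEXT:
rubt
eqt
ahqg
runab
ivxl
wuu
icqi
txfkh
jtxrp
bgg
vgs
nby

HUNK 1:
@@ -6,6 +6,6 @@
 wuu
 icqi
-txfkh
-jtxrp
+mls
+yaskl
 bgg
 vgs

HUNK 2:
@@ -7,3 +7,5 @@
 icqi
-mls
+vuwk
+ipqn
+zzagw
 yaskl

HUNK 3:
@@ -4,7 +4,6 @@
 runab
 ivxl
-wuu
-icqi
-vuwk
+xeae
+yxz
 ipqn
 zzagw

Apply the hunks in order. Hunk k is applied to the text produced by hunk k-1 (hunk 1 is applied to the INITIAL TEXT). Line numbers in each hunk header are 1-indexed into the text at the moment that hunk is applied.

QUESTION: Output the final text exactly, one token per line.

Answer: rubt
eqt
ahqg
runab
ivxl
xeae
yxz
ipqn
zzagw
yaskl
bgg
vgs
nby

Derivation:
Hunk 1: at line 6 remove [txfkh,jtxrp] add [mls,yaskl] -> 12 lines: rubt eqt ahqg runab ivxl wuu icqi mls yaskl bgg vgs nby
Hunk 2: at line 7 remove [mls] add [vuwk,ipqn,zzagw] -> 14 lines: rubt eqt ahqg runab ivxl wuu icqi vuwk ipqn zzagw yaskl bgg vgs nby
Hunk 3: at line 4 remove [wuu,icqi,vuwk] add [xeae,yxz] -> 13 lines: rubt eqt ahqg runab ivxl xeae yxz ipqn zzagw yaskl bgg vgs nby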